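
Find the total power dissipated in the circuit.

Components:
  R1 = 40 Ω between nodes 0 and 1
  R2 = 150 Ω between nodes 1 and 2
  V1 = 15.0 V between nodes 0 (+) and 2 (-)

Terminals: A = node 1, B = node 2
Nodal analysis, taking node 2 as the 0 V reference.
Source V1 fixes V_0 = 15 V.
KCL at each unknown node (sum of currents leaving = 0; resistances in Ω):
  Node 1: (V_1 - 15)/40 + (V_1 - 0)/150 = 0
Collecting terms: 0.03167 × V_1 = 0.375  =>  V_1 = 11.84 V
Power in each resistor, P = (ΔV)²/R:
  P_R1 = (15 - 11.84)²/40 = 0.2493 W
  P_R2 = (11.84 - 0)²/150 = 0.9349 W
P_total = P_R1 + P_R2 = 1.184 W

Final answer: 1.184 W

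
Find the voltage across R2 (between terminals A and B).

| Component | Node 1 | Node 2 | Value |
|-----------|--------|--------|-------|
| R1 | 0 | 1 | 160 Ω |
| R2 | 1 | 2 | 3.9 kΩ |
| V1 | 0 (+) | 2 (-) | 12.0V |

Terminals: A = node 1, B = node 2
R1 and R2 are in series across V1 (node 0 → node 1 → node 2), and the output A–B is taken across R2, so this is a voltage divider.
Series current: I = V1/(R1 + R2) = 12/(160 + 3900) = 12/4060 = 0.002956 A
V_R2 = I × R2 = V1 × R2/(R1 + R2) = 12 × 3900/4060 = 11.53 V

Final answer: 11.53 V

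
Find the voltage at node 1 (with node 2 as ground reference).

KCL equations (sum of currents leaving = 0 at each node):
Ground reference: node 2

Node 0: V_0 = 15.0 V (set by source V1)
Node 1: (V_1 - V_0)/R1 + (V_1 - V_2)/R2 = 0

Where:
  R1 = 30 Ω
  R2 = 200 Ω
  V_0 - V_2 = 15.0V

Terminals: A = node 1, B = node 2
Nodal analysis, taking node 2 as the 0 V reference.
Source V1 fixes V_0 = 15 V.
KCL at each unknown node (sum of currents leaving = 0; resistances in Ω):
  Node 1: (V_1 - 15)/30 + (V_1 - 0)/200 = 0
Collecting terms: 0.03833 × V_1 = 0.5  =>  V_1 = 13.04 V
The requested potential is V_1 = 13.04 V.

Final answer: V_1 = 13.04 V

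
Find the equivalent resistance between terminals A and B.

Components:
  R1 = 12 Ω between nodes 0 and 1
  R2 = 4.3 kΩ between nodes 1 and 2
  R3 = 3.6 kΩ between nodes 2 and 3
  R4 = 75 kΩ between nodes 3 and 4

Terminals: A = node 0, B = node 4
Reduce the network between node 0 (A) and node 4 (B) by series/parallel combination:
  Rs1 = R1 + R2 (series, joined only at node 1) = 12 + 4300 = 4312 Ω
  Rs2 = R3 + Rs1 (series, joined only at node 2) = 3600 + 4312 = 7912 Ω
  Rs3 = R4 + Rs2 (series, joined only at node 3) = 75000 + 7912 = 82910 Ω
R_eq = 82.91 kΩ

Final answer: 82.91 kΩ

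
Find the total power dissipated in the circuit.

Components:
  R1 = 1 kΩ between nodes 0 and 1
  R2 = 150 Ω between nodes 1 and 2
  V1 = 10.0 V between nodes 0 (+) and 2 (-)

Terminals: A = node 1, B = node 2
Nodal analysis, taking node 2 as the 0 V reference.
Source V1 fixes V_0 = 10 V.
KCL at each unknown node (sum of currents leaving = 0; resistances in Ω):
  Node 1: (V_1 - 10)/1000 + (V_1 - 0)/150 = 0
Collecting terms: 0.007667 × V_1 = 0.01  =>  V_1 = 1.304 V
Power in each resistor, P = (ΔV)²/R:
  P_R1 = (10 - 1.304)²/1000 = 0.07561 W
  P_R2 = (1.304 - 0)²/150 = 0.01134 W
P_total = P_R1 + P_R2 = 0.08696 W

Final answer: 0.08696 W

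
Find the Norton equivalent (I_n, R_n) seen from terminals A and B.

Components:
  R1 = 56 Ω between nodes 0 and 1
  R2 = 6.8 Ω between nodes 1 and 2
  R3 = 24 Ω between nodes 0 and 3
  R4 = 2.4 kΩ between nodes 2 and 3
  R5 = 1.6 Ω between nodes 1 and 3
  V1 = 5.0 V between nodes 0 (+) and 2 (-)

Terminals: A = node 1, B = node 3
Find the Thévenin equivalent first; then I_n = V_th/R_th and R_n = R_th.
Step 1 — V_th is the open-circuit voltage V_A - V_B (nothing connected across the terminals).
Nodal analysis, taking node 2 as the 0 V reference.
Source V1 fixes V_0 = 5 V.
KCL at each unknown node (sum of currents leaving = 0; resistances in Ω):
  Node 1: (V_1 - 5)/56 + (V_1 - 0)/6.8 + (V_1 - V_3)/1.6 = 0
  Node 3: (V_3 - 5)/24 + (V_3 - 0)/2400 + (V_3 - V_1)/1.6 = 0
Collecting terms (coefficients in siemens):
  0.7899·V_1 - 0.625·V_3 = 0.08929
  0.6671·V_3 - 0.625·V_1 = 0.2083
Determinant D = (0.7899)(0.6671) - (-0.625)(-0.625) = 0.1363
V_1 = [(0.08929)(0.6671) - (-0.625)(0.2083)]/D = 1.392 V
V_3 = [(0.7899)(0.2083) - (0.08929)(-0.625)]/D = 1.617 V
V_th = V_1 - V_3 = 1.392 - 1.617 = -0.2245 V
Step 2 — R_th: zero the source — replace V1 by a short circuit (node 2 merges into node 0) — and find the resistance seen between A (node 1) and B (node 3).
Reduce the network between node 1 (A) and node 3 (B) by series/parallel combination:
  Rp1 = R1 ‖ R2 (parallel, both between nodes 0 and 1) = 1/(1/56 + 1/6.8) = 6.064 Ω
  Rp2 = R3 ‖ R4 (parallel, both between nodes 0 and 3) = 1/(1/24 + 1/2400) = 23.76 Ω
  Rs1 = Rp1 + Rp2 (series, joined only at node 0) = 6.064 + 23.76 = 29.83 Ω
  Rp3 = R5 ‖ Rs1 (parallel, both between nodes 1 and 3) = 1/(1/1.6 + 1/29.83) = 1.519 Ω
R_th = 1.519 Ω
I_n = V_th/R_th = -0.2245/1.519 = -0.1478 A, and R_n = R_th = 1.519 Ω

Final answer: I_n = -0.1478 A, R_n = 1.519 Ω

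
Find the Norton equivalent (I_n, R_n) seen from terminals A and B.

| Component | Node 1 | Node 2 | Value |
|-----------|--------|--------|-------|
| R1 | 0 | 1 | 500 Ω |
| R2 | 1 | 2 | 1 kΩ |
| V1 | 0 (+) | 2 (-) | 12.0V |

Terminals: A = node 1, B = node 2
Find the Thévenin equivalent first; then I_n = V_th/R_th and R_n = R_th.
Step 1 — V_th is the open-circuit voltage V_A - V_B (nothing connected across the terminals).
Nodal analysis, taking node 2 as the 0 V reference.
Source V1 fixes V_0 = 12 V.
KCL at each unknown node (sum of currents leaving = 0; resistances in Ω):
  Node 1: (V_1 - 12)/500 + (V_1 - 0)/1000 = 0
Collecting terms: 0.003 × V_1 = 0.024  =>  V_1 = 8 V
V_th = V_1 - V_2 = 8 - 0 = 8 V
Step 2 — R_th: zero the source — replace V1 by a short circuit (node 2 merges into node 0) — and find the resistance seen between A (node 1) and B (node 0).
Reduce the network between node 1 (A) and node 0 (B) by series/parallel combination:
  Rp1 = R1 ‖ R2 (parallel, both between nodes 0 and 1) = 1/(1/500 + 1/1000) = 333.3 Ω
R_th = 333.3 Ω
I_n = V_th/R_th = 8/333.3 = 0.024 A, and R_n = R_th = 333.3 Ω

Final answer: I_n = 0.024 A, R_n = 333.3 Ω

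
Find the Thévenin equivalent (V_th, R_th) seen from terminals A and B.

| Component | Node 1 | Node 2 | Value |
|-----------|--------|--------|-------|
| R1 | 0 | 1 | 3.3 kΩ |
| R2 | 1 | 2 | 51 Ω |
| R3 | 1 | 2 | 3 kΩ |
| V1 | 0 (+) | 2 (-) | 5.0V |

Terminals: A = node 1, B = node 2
Step 1 — V_th is the open-circuit voltage V_A - V_B (nothing connected across the terminals).
Nodal analysis, taking node 2 as the 0 V reference.
Source V1 fixes V_0 = 5 V.
KCL at each unknown node (sum of currents leaving = 0; resistances in Ω):
  Node 1: (V_1 - 5)/3300 + (V_1 - 0)/51 + (V_1 - 0)/3000 = 0
Collecting terms: 0.02024 × V_1 = 0.001515  =>  V_1 = 0.07484 V
V_th = V_1 - V_2 = 0.07484 - 0 = 0.07484 V
Step 2 — R_th: zero the source — replace V1 by a short circuit (node 2 merges into node 0) — and find the resistance seen between A (node 1) and B (node 0).
Reduce the network between node 1 (A) and node 0 (B) by series/parallel combination:
  Rp1 = R1 ‖ R2 ‖ R3 (parallel, all between nodes 0 and 1) = 1/(1/3300 + 1/51 + 1/3000) = 49.4 Ω
R_th = 49.4 Ω

Final answer: V_th = 0.07484 V, R_th = 49.4 Ω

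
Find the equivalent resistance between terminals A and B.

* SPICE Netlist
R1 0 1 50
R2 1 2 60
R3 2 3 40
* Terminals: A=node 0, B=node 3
Reduce the network between node 0 (A) and node 3 (B) by series/parallel combination:
  Rs1 = R1 + R2 (series, joined only at node 1) = 50 + 60 = 110 Ω
  Rs2 = R3 + Rs1 (series, joined only at node 2) = 40 + 110 = 150 Ω
R_eq = 150 Ω

Final answer: 150 Ω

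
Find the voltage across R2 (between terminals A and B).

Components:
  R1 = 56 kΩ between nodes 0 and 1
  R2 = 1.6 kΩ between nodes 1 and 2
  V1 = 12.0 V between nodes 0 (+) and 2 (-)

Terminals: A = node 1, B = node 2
R1 and R2 are in series across V1 (node 0 → node 1 → node 2), and the output A–B is taken across R2, so this is a voltage divider.
Series current: I = V1/(R1 + R2) = 12/(56000 + 1600) = 12/57600 = 0.0002083 A
V_R2 = I × R2 = V1 × R2/(R1 + R2) = 12 × 1600/57600 = 0.3333 V

Final answer: 0.3333 V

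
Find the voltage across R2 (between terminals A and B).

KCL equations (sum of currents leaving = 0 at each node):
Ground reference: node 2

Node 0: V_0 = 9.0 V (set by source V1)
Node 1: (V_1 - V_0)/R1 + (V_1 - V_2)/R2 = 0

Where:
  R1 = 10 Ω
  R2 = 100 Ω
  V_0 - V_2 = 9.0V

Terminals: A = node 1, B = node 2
R1 and R2 are in series across V1 (node 0 → node 1 → node 2), and the output A–B is taken across R2, so this is a voltage divider.
Series current: I = V1/(R1 + R2) = 9/(10 + 100) = 9/110 = 0.08182 A
V_R2 = I × R2 = V1 × R2/(R1 + R2) = 9 × 100/110 = 8.182 V

Final answer: 8.182 V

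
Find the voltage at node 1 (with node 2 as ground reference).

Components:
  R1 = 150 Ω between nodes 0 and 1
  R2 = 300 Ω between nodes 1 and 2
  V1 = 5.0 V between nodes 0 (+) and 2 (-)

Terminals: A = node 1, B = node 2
Nodal analysis, taking node 2 as the 0 V reference.
Source V1 fixes V_0 = 5 V.
KCL at each unknown node (sum of currents leaving = 0; resistances in Ω):
  Node 1: (V_1 - 5)/150 + (V_1 - 0)/300 = 0
Collecting terms: 0.01 × V_1 = 0.03333  =>  V_1 = 3.333 V
The requested potential is V_1 = 3.333 V.

Final answer: V_1 = 3.333 V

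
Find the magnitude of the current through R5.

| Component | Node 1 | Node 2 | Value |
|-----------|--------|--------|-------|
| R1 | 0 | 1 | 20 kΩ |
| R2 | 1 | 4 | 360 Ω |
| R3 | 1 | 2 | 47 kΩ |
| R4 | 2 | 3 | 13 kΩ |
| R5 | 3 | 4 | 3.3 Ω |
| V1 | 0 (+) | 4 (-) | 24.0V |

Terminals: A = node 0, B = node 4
Nodal analysis, taking node 4 as the 0 V reference.
Source V1 fixes V_0 = 24 V.
KCL at each unknown node (sum of currents leaving = 0; resistances in Ω):
  Node 1: (V_1 - 24)/20000 + (V_1 - 0)/360 + (V_1 - V_2)/47000 = 0
  Node 2: (V_2 - V_1)/47000 + (V_2 - V_3)/13000 = 0
  Node 3: (V_3 - V_2)/13000 + (V_3 - 0)/3.3 = 0
Collecting terms (coefficients in siemens):
  0.002849·V_1 - 0.00002128·V_2 = 0.0012
  0.0000982·V_2 - 0.00002128·V_1 - 0.00007692·V_3 = 0
  0.3031·V_3 - 0.00007692·V_2 = 0
Solving these 3 simultaneous equations (Gaussian elimination) gives:
  V_1 = 0.4219 V, V_2 = 0.09142 V, V_3 = 0.0000232 V
I_R5 = (V_3 - V_4)/R5 = (0.0000232 - 0)/3.3 = 0.000007031 A
|I_R5| = 0.000007031 A

Final answer: |I_R5| = 7.031e-06 A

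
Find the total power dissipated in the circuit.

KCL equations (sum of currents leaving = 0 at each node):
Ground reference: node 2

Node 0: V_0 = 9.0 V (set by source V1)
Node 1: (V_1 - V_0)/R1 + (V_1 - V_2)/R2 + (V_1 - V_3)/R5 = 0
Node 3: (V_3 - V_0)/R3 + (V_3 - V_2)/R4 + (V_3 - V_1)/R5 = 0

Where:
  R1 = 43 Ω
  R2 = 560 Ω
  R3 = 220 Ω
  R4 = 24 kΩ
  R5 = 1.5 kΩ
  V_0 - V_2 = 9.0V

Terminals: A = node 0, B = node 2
Nodal analysis, taking node 2 as the 0 V reference.
Source V1 fixes V_0 = 9 V.
KCL at each unknown node (sum of currents leaving = 0; resistances in Ω):
  Node 1: (V_1 - 9)/43 + (V_1 - 0)/560 + (V_1 - V_3)/1500 = 0
  Node 3: (V_3 - 9)/220 + (V_3 - 0)/24000 + (V_3 - V_1)/1500 = 0
Collecting terms (coefficients in siemens):
  0.02571·V_1 - 0.0006667·V_3 = 0.2093
  0.005254·V_3 - 0.0006667·V_1 = 0.04091
Determinant D = (0.02571)(0.005254) - (-0.0006667)(-0.0006667) = 0.0001346
V_1 = [(0.2093)(0.005254) - (-0.0006667)(0.04091)]/D = 8.371 V
V_3 = [(0.02571)(0.04091) - (0.2093)(-0.0006667)]/D = 8.849 V
Power in each resistor, P = (ΔV)²/R:
  P_R1 = (9 - 8.371)²/43 = 0.009203 W
  P_R2 = (8.371 - 0)²/560 = 0.1251 W
  P_R3 = (9 - 8.849)²/220 = 0.0001039 W
  P_R4 = (0 - 8.849)²/24000 = 0.003263 W
  P_R5 = (8.371 - 8.849)²/1500 = 0.0001522 W
P_total = P_R1 + P_R2 + P_R3 + P_R4 + P_R5 = 0.1379 W

Final answer: 0.1379 W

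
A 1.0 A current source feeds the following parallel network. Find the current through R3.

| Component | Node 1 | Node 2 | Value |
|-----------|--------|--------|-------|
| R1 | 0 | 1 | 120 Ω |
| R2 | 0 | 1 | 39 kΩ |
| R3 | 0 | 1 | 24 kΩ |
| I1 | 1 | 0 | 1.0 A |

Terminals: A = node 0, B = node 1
All resistors sit directly between nodes 0 and 1, so they are in parallel and share one voltage V; the full source current 1 A splits among them.
1/R_par = 1/120 + 1/39000 + 1/24000 = 0.008401 S  =>  R_par = 119 Ω
V = I × R_par = 1 × 119 = 119 V
I_R3 = V/R3 = 119/24000 = 0.00496 A

Final answer: 0.00496 A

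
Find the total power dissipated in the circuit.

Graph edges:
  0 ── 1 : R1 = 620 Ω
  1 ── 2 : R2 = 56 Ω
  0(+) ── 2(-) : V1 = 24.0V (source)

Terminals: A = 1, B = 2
Nodal analysis, taking node 2 as the 0 V reference.
Source V1 fixes V_0 = 24 V.
KCL at each unknown node (sum of currents leaving = 0; resistances in Ω):
  Node 1: (V_1 - 24)/620 + (V_1 - 0)/56 = 0
Collecting terms: 0.01947 × V_1 = 0.03871  =>  V_1 = 1.988 V
Power in each resistor, P = (ΔV)²/R:
  P_R1 = (24 - 1.988)²/620 = 0.7815 W
  P_R2 = (1.988 - 0)²/56 = 0.07059 W
P_total = P_R1 + P_R2 = 0.8521 W

Final answer: 0.8521 W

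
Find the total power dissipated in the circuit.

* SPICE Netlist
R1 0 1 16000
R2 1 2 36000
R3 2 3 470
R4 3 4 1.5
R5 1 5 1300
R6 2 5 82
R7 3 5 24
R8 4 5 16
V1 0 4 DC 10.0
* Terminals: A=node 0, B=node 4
Nodal analysis, taking node 4 as the 0 V reference.
Source V1 fixes V_0 = 10 V.
KCL at each unknown node (sum of currents leaving = 0; resistances in Ω):
  Node 1: (V_1 - 10)/16000 + (V_1 - V_2)/36000 + (V_1 - V_5)/1300 = 0
  Node 2: (V_2 - V_1)/36000 + (V_2 - V_3)/470 + (V_2 - V_5)/82 = 0
  Node 3: (V_3 - V_2)/470 + (V_3 - 0)/1.5 + (V_3 - V_5)/24 = 0
  Node 5: (V_5 - V_1)/1300 + (V_5 - V_2)/82 + (V_5 - V_3)/24 + (V_5 - 0)/16 = 0
Collecting terms (coefficients in siemens):
  0.0008595·V_1 - 0.00002778·V_2 - 0.0007692·V_5 = 0.000625
  0.01435·V_2 - 0.00002778·V_1 - 0.002128·V_3 - 0.0122·V_5 = 0
  0.7105·V_3 - 0.002128·V_2 - 0.04167·V_5 = 0
  0.1171·V_5 - 0.0007692·V_1 - 0.0122·V_2 - 0.04167·V_3 = 0
Solving these 4 simultaneous equations (Gaussian elimination) gives:
  V_1 = 0.7324 V, V_2 = 0.00621 V, V_3 = 0.0003458 V, V_5 = 0.005579 V
Power in each resistor, P = (ΔV)²/R:
  P_R1 = (10 - 0.7324)²/16000 = 0.005368 W
  P_R2 = (0.7324 - 0.00621)²/36000 = 0.00001465 W
  P_R3 = (0.00621 - 0.0003458)²/470 = 0.00000007317 W
  P_R4 = (0.0003458 - 0)²/1.5 = 0.00000007972 W
  P_R5 = (0.7324 - 0.005579)²/1300 = 0.0004063 W
  P_R6 = (0.00621 - 0.005579)²/82 = 0.000000004854 W
  P_R7 = (0.0003458 - 0.005579)²/24 = 0.000001141 W
  P_R8 = (0 - 0.005579)²/16 = 0.000001945 W
P_total = P_R1 + P_R2 + P_R3 + P_R4 + P_R5 + P_R6 + P_R7 + P_R8 = 0.005792 W

Final answer: 0.005792 W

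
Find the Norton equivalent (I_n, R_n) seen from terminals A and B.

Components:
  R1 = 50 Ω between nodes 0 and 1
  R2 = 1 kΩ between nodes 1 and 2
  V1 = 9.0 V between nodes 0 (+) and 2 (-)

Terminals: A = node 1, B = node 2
Find the Thévenin equivalent first; then I_n = V_th/R_th and R_n = R_th.
Step 1 — V_th is the open-circuit voltage V_A - V_B (nothing connected across the terminals).
Nodal analysis, taking node 2 as the 0 V reference.
Source V1 fixes V_0 = 9 V.
KCL at each unknown node (sum of currents leaving = 0; resistances in Ω):
  Node 1: (V_1 - 9)/50 + (V_1 - 0)/1000 = 0
Collecting terms: 0.021 × V_1 = 0.18  =>  V_1 = 8.571 V
V_th = V_1 - V_2 = 8.571 - 0 = 8.571 V
Step 2 — R_th: zero the source — replace V1 by a short circuit (node 2 merges into node 0) — and find the resistance seen between A (node 1) and B (node 0).
Reduce the network between node 1 (A) and node 0 (B) by series/parallel combination:
  Rp1 = R1 ‖ R2 (parallel, both between nodes 0 and 1) = 1/(1/50 + 1/1000) = 47.62 Ω
R_th = 47.62 Ω
I_n = V_th/R_th = 8.571/47.62 = 0.18 A, and R_n = R_th = 47.62 Ω

Final answer: I_n = 0.18 A, R_n = 47.62 Ω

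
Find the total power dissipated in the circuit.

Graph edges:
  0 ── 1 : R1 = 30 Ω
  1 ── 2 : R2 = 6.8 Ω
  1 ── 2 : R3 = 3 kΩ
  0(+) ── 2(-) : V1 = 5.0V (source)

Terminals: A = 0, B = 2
Nodal analysis, taking node 2 as the 0 V reference.
Source V1 fixes V_0 = 5 V.
KCL at each unknown node (sum of currents leaving = 0; resistances in Ω):
  Node 1: (V_1 - 5)/30 + (V_1 - 0)/6.8 + (V_1 - 0)/3000 = 0
Collecting terms: 0.1807 × V_1 = 0.1667  =>  V_1 = 0.9222 V
Power in each resistor, P = (ΔV)²/R:
  P_R1 = (5 - 0.9222)²/30 = 0.5543 W
  P_R2 = (0.9222 - 0)²/6.8 = 0.1251 W
  P_R3 = (0.9222 - 0)²/3000 = 0.0002835 W
P_total = P_R1 + P_R2 + P_R3 = 0.6796 W

Final answer: 0.6796 W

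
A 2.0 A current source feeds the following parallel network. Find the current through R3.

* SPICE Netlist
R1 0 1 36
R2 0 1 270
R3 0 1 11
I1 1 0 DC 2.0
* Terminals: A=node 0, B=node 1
All resistors sit directly between nodes 0 and 1, so they are in parallel and share one voltage V; the full source current 2 A splits among them.
1/R_par = 1/36 + 1/270 + 1/11 = 0.1224 S  =>  R_par = 8.171 Ω
V = I × R_par = 2 × 8.171 = 16.34 V
I_R3 = V/R3 = 16.34/11 = 1.486 A

Final answer: 1.486 A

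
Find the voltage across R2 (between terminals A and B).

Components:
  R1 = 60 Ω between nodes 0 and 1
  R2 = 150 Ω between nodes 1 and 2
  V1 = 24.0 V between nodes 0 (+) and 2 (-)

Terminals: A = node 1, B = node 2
R1 and R2 are in series across V1 (node 0 → node 1 → node 2), and the output A–B is taken across R2, so this is a voltage divider.
Series current: I = V1/(R1 + R2) = 24/(60 + 150) = 24/210 = 0.1143 A
V_R2 = I × R2 = V1 × R2/(R1 + R2) = 24 × 150/210 = 17.14 V

Final answer: 17.14 V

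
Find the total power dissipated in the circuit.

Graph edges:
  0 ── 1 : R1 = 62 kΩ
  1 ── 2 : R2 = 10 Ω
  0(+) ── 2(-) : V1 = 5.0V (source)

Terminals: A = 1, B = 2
Nodal analysis, taking node 2 as the 0 V reference.
Source V1 fixes V_0 = 5 V.
KCL at each unknown node (sum of currents leaving = 0; resistances in Ω):
  Node 1: (V_1 - 5)/62000 + (V_1 - 0)/10 = 0
Collecting terms: 0.1 × V_1 = 0.00008065  =>  V_1 = 0.0008063 V
Power in each resistor, P = (ΔV)²/R:
  P_R1 = (5 - 0.0008063)²/62000 = 0.0004031 W
  P_R2 = (0.0008063 - 0)²/10 = 0.00000006502 W
P_total = P_R1 + P_R2 = 0.0004032 W

Final answer: 0.0004032 W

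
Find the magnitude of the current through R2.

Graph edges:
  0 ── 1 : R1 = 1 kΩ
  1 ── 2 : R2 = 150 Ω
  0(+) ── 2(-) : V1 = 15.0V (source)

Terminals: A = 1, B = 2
Nodal analysis, taking node 2 as the 0 V reference.
Source V1 fixes V_0 = 15 V.
KCL at each unknown node (sum of currents leaving = 0; resistances in Ω):
  Node 1: (V_1 - 15)/1000 + (V_1 - 0)/150 = 0
Collecting terms: 0.007667 × V_1 = 0.015  =>  V_1 = 1.957 V
I_R2 = (V_1 - V_2)/R2 = (1.957 - 0)/150 = 0.01304 A
|I_R2| = 0.01304 A

Final answer: |I_R2| = 0.01304 A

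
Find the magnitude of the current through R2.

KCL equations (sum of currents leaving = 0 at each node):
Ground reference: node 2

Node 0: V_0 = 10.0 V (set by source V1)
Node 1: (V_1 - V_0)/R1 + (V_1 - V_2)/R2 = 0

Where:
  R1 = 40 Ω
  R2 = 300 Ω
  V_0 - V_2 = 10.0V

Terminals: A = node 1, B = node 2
Nodal analysis, taking node 2 as the 0 V reference.
Source V1 fixes V_0 = 10 V.
KCL at each unknown node (sum of currents leaving = 0; resistances in Ω):
  Node 1: (V_1 - 10)/40 + (V_1 - 0)/300 = 0
Collecting terms: 0.02833 × V_1 = 0.25  =>  V_1 = 8.824 V
I_R2 = (V_1 - V_2)/R2 = (8.824 - 0)/300 = 0.02941 A
|I_R2| = 0.02941 A

Final answer: |I_R2| = 0.02941 A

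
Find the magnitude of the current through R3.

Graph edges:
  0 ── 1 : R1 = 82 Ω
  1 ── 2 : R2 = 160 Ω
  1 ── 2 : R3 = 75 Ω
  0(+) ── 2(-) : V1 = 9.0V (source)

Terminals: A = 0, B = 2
Nodal analysis, taking node 2 as the 0 V reference.
Source V1 fixes V_0 = 9 V.
KCL at each unknown node (sum of currents leaving = 0; resistances in Ω):
  Node 1: (V_1 - 9)/82 + (V_1 - 0)/160 + (V_1 - 0)/75 = 0
Collecting terms: 0.03178 × V_1 = 0.1098  =>  V_1 = 3.454 V
I_R3 = (V_1 - V_2)/R3 = (3.454 - 0)/75 = 0.04605 A
|I_R3| = 0.04605 A

Final answer: |I_R3| = 0.04605 A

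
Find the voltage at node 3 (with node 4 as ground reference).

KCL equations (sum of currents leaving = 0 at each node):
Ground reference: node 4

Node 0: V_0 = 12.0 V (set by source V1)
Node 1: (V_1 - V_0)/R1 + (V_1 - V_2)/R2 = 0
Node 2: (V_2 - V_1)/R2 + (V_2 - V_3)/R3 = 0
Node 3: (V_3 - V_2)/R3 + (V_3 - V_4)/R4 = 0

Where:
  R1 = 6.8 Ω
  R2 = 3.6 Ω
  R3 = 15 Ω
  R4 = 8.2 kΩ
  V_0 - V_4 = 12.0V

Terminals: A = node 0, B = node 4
Nodal analysis, taking node 4 as the 0 V reference.
Source V1 fixes V_0 = 12 V.
KCL at each unknown node (sum of currents leaving = 0; resistances in Ω):
  Node 1: (V_1 - 12)/6.8 + (V_1 - V_2)/3.6 = 0
  Node 2: (V_2 - V_1)/3.6 + (V_2 - V_3)/15 = 0
  Node 3: (V_3 - V_2)/15 + (V_3 - 0)/8200 = 0
Collecting terms (coefficients in siemens):
  0.4248·V_1 - 0.2778·V_2 = 1.765
  0.3444·V_2 - 0.2778·V_1 - 0.06667·V_3 = 0
  0.06679·V_3 - 0.06667·V_2 = 0
Solving these 3 simultaneous equations (Gaussian elimination) gives:
  V_1 = 11.99 V, V_2 = 11.98 V, V_3 = 11.96 V
The requested potential is V_3 = 11.96 V.

Final answer: V_3 = 11.96 V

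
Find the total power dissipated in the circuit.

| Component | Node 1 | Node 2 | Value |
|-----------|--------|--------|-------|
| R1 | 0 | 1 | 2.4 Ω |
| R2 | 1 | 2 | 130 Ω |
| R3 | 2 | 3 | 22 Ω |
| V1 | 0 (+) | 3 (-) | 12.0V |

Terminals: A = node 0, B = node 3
Nodal analysis, taking node 3 as the 0 V reference.
Source V1 fixes V_0 = 12 V.
KCL at each unknown node (sum of currents leaving = 0; resistances in Ω):
  Node 1: (V_1 - 12)/2.4 + (V_1 - V_2)/130 = 0
  Node 2: (V_2 - V_1)/130 + (V_2 - 0)/22 = 0
Collecting terms (coefficients in siemens):
  0.4244·V_1 - 0.007692·V_2 = 5
  0.05315·V_2 - 0.007692·V_1 = 0
Determinant D = (0.4244)(0.05315) - (-0.007692)(-0.007692) = 0.02249
V_1 = [(5)(0.05315) - (-0.007692)(0)]/D = 11.81 V
V_2 = [(0.4244)(0) - (5)(-0.007692)]/D = 1.71 V
Power in each resistor, P = (ΔV)²/R:
  P_R1 = (12 - 11.81)²/2.4 = 0.0145 W
  P_R2 = (11.81 - 1.71)²/130 = 0.7853 W
  P_R3 = (1.71 - 0)²/22 = 0.1329 W
P_total = P_R1 + P_R2 + P_R3 = 0.9326 W

Final answer: 0.9326 W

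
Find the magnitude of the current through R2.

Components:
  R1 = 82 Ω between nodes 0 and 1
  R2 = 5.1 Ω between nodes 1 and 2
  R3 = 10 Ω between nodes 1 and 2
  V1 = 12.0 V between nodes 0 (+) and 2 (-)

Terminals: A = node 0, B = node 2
Nodal analysis, taking node 2 as the 0 V reference.
Source V1 fixes V_0 = 12 V.
KCL at each unknown node (sum of currents leaving = 0; resistances in Ω):
  Node 1: (V_1 - 12)/82 + (V_1 - 0)/5.1 + (V_1 - 0)/10 = 0
Collecting terms: 0.3083 × V_1 = 0.1463  =>  V_1 = 0.4747 V
I_R2 = (V_1 - V_2)/R2 = (0.4747 - 0)/5.1 = 0.09308 A
|I_R2| = 0.09308 A

Final answer: |I_R2| = 0.09308 A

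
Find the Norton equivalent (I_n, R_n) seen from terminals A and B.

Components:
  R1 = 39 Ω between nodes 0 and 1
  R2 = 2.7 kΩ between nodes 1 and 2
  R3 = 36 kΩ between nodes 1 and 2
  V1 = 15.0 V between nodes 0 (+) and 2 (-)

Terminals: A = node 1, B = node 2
Find the Thévenin equivalent first; then I_n = V_th/R_th and R_n = R_th.
Step 1 — V_th is the open-circuit voltage V_A - V_B (nothing connected across the terminals).
Nodal analysis, taking node 2 as the 0 V reference.
Source V1 fixes V_0 = 15 V.
KCL at each unknown node (sum of currents leaving = 0; resistances in Ω):
  Node 1: (V_1 - 15)/39 + (V_1 - 0)/2700 + (V_1 - 0)/36000 = 0
Collecting terms: 0.02604 × V_1 = 0.3846  =>  V_1 = 14.77 V
V_th = V_1 - V_2 = 14.77 - 0 = 14.77 V
Step 2 — R_th: zero the source — replace V1 by a short circuit (node 2 merges into node 0) — and find the resistance seen between A (node 1) and B (node 0).
Reduce the network between node 1 (A) and node 0 (B) by series/parallel combination:
  Rp1 = R1 ‖ R2 ‖ R3 (parallel, all between nodes 0 and 1) = 1/(1/39 + 1/2700 + 1/36000) = 38.4 Ω
R_th = 38.4 Ω
I_n = V_th/R_th = 14.77/38.4 = 0.3846 A, and R_n = R_th = 38.4 Ω

Final answer: I_n = 0.3846 A, R_n = 38.4 Ω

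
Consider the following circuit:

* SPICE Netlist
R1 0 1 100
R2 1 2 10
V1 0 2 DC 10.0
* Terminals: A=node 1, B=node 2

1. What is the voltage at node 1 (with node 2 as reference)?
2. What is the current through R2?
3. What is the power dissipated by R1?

Nodal analysis, taking node 2 as the 0 V reference.
Source V1 fixes V_0 = 10 V.
KCL at each unknown node (sum of currents leaving = 0; resistances in Ω):
  Node 1: (V_1 - 10)/100 + (V_1 - 0)/10 = 0
Collecting terms: 0.11 × V_1 = 0.1  =>  V_1 = 0.9091 V
Part 1:
  Read off the nodal solution: V_1 = 0.9091 V
Part 2:
  I_R2 = (V_1 - V_2)/R2 = (0.9091 - 0)/10 = 0.09091 A
  Magnitude: I_R2 = 0.09091 A
Part 3:
  I_R1 = (V_0 - V_1)/R1 = (10 - 0.9091)/100 = 0.09091 A
  P_R1 = I_R1² × R1 = (0.09091)² × 100 = 0.8264 W

Final answers:
1. V_1 = 0.9091 V
2. I_R2 = 0.09091 A
3. P_R1 = 0.8264 W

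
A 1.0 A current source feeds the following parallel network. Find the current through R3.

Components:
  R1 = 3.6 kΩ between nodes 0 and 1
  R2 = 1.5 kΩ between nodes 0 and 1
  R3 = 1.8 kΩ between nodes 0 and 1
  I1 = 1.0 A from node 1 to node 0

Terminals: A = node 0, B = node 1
All resistors sit directly between nodes 0 and 1, so they are in parallel and share one voltage V; the full source current 1 A splits among them.
1/R_par = 1/3600 + 1/1500 + 1/1800 = 0.0015 S  =>  R_par = 666.7 Ω
V = I × R_par = 1 × 666.7 = 666.7 V
I_R3 = V/R3 = 666.7/1800 = 0.3704 A

Final answer: 0.3704 A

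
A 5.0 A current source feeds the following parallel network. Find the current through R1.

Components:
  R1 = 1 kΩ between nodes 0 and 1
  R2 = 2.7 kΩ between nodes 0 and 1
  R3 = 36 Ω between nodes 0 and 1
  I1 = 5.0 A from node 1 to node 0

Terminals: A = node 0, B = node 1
All resistors sit directly between nodes 0 and 1, so they are in parallel and share one voltage V; the full source current 5 A splits among them.
1/R_par = 1/1000 + 1/2700 + 1/36 = 0.02915 S  =>  R_par = 34.31 Ω
V = I × R_par = 5 × 34.31 = 171.5 V
I_R1 = V/R1 = 171.5/1000 = 0.1715 A

Final answer: 0.1715 A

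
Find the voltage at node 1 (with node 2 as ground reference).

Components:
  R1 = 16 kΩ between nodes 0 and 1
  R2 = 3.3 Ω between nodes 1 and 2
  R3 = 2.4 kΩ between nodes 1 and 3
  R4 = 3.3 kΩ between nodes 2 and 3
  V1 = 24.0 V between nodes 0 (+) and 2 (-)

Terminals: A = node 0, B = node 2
Nodal analysis, taking node 2 as the 0 V reference.
Source V1 fixes V_0 = 24 V.
KCL at each unknown node (sum of currents leaving = 0; resistances in Ω):
  Node 1: (V_1 - 24)/16000 + (V_1 - 0)/3.3 + (V_1 - V_3)/2400 = 0
  Node 3: (V_3 - V_1)/2400 + (V_3 - 0)/3300 = 0
Collecting terms (coefficients in siemens):
  0.3035·V_1 - 0.0004167·V_3 = 0.0015
  0.0007197·V_3 - 0.0004167·V_1 = 0
Determinant D = (0.3035)(0.0007197) - (-0.0004167)(-0.0004167) = 0.0002183
V_1 = [(0.0015)(0.0007197) - (-0.0004167)(0)]/D = 0.004946 V
V_3 = [(0.3035)(0) - (0.0015)(-0.0004167)]/D = 0.002864 V
The requested potential is V_1 = 0.004946 V.

Final answer: V_1 = 0.004946 V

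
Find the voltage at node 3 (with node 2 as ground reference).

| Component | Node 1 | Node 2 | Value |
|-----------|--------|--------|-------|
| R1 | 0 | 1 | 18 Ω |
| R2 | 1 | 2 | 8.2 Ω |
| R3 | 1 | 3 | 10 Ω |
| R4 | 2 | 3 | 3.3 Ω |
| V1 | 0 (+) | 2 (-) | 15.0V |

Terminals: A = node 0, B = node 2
Nodal analysis, taking node 2 as the 0 V reference.
Source V1 fixes V_0 = 15 V.
KCL at each unknown node (sum of currents leaving = 0; resistances in Ω):
  Node 1: (V_1 - 15)/18 + (V_1 - 0)/8.2 + (V_1 - V_3)/10 = 0
  Node 3: (V_3 - V_1)/10 + (V_3 - 0)/3.3 = 0
Collecting terms (coefficients in siemens):
  0.2775·V_1 - 0.1·V_3 = 0.8333
  0.403·V_3 - 0.1·V_1 = 0
Determinant D = (0.2775)(0.403) - (-0.1)(-0.1) = 0.1018
V_1 = [(0.8333)(0.403) - (-0.1)(0)]/D = 3.298 V
V_3 = [(0.2775)(0) - (0.8333)(-0.1)]/D = 0.8182 V
The requested potential is V_3 = 0.8182 V.

Final answer: V_3 = 0.8182 V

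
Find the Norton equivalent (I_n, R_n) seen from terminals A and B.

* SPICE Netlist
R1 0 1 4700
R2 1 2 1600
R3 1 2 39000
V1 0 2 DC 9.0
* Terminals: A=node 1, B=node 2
Find the Thévenin equivalent first; then I_n = V_th/R_th and R_n = R_th.
Step 1 — V_th is the open-circuit voltage V_A - V_B (nothing connected across the terminals).
Nodal analysis, taking node 2 as the 0 V reference.
Source V1 fixes V_0 = 9 V.
KCL at each unknown node (sum of currents leaving = 0; resistances in Ω):
  Node 1: (V_1 - 9)/4700 + (V_1 - 0)/1600 + (V_1 - 0)/39000 = 0
Collecting terms: 0.0008634 × V_1 = 0.001915  =>  V_1 = 2.218 V
V_th = V_1 - V_2 = 2.218 - 0 = 2.218 V
Step 2 — R_th: zero the source — replace V1 by a short circuit (node 2 merges into node 0) — and find the resistance seen between A (node 1) and B (node 0).
Reduce the network between node 1 (A) and node 0 (B) by series/parallel combination:
  Rp1 = R1 ‖ R2 ‖ R3 (parallel, all between nodes 0 and 1) = 1/(1/4700 + 1/1600 + 1/39000) = 1158 Ω
R_th = 1.158 kΩ
I_n = V_th/R_th = 2.218/1158 = 0.001915 A, and R_n = R_th = 1.158 kΩ

Final answer: I_n = 0.001915 A, R_n = 1.158 kΩ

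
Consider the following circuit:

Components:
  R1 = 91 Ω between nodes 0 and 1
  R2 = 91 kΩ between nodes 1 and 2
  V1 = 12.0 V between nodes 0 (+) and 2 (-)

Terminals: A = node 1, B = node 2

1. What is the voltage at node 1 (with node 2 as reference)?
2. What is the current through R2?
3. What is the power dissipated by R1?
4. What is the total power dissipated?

Nodal analysis, taking node 2 as the 0 V reference.
Source V1 fixes V_0 = 12 V.
KCL at each unknown node (sum of currents leaving = 0; resistances in Ω):
  Node 1: (V_1 - 12)/91 + (V_1 - 0)/91000 = 0
Collecting terms: 0.011 × V_1 = 0.1319  =>  V_1 = 11.99 V
Part 1:
  Read off the nodal solution: V_1 = 11.99 V
Part 2:
  I_R2 = (V_1 - V_2)/R2 = (11.99 - 0)/91000 = 0.0001317 A
  Magnitude: I_R2 = 0.0001317 A
Part 3:
  I_R1 = (V_0 - V_1)/R1 = (12 - 11.99)/91 = 0.0001317 A
  P_R1 = I_R1² × R1 = (0.0001317)² × 91 = 0.000001579 W
Part 4:
  Power in each resistor, P = (ΔV)²/R:
    P_R1 = (12 - 11.99)²/91 = 0.000001579 W
    P_R2 = (11.99 - 0)²/91000 = 0.001579 W
  P_total = P_R1 + P_R2 = 0.001581 W

Final answers:
1. V_1 = 11.99 V
2. I_R2 = 0.0001317 A
3. P_R1 = 1.579e-06 W
4. P_total = 0.001581 W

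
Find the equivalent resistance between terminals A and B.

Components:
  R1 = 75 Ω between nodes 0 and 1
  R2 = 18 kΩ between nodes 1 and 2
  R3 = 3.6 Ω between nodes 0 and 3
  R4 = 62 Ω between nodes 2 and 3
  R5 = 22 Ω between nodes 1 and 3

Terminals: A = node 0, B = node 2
The network is not a plain series/parallel combination. Inject a 1 A test current into terminal A (node 0) and return it from terminal B (node 2); then R_eq = V_A / (1 A).
Nodal analysis, taking node 2 as the 0 V reference.
Current source I_test pushes 1 A into node 0 and draws it out of node 2.
KCL at each unknown node (sum of currents leaving = 0; resistances in Ω):
  Node 0: (V_0 - V_1)/75 + (V_0 - V_3)/3.6 - 1 = 0
  Node 1: (V_1 - V_0)/75 + (V_1 - 0)/18000 + (V_1 - V_3)/22 = 0
  Node 3: (V_3 - V_0)/3.6 + (V_3 - V_1)/22 + (V_3 - 0)/62 = 0
Collecting terms (coefficients in siemens):
  0.2911·V_0 - 0.01333·V_1 - 0.2778·V_3 = 1
  0.05884·V_1 - 0.01333·V_0 - 0.04545·V_3 = 0
  0.3394·V_3 - 0.2778·V_0 - 0.04545·V_1 = 0
Solving these 3 simultaneous equations (Gaussian elimination) gives:
  V_0 = 65.25 V, V_1 = 62.51 V, V_3 = 61.78 V
R_eq = V_0 / 1 A = 65.25 Ω

Final answer: 65.25 Ω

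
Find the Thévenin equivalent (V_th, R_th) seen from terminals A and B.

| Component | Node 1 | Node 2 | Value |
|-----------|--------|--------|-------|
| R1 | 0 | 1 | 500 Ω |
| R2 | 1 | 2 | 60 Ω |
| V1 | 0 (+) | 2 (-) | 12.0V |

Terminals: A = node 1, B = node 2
Step 1 — V_th is the open-circuit voltage V_A - V_B (nothing connected across the terminals).
Nodal analysis, taking node 2 as the 0 V reference.
Source V1 fixes V_0 = 12 V.
KCL at each unknown node (sum of currents leaving = 0; resistances in Ω):
  Node 1: (V_1 - 12)/500 + (V_1 - 0)/60 = 0
Collecting terms: 0.01867 × V_1 = 0.024  =>  V_1 = 1.286 V
V_th = V_1 - V_2 = 1.286 - 0 = 1.286 V
Step 2 — R_th: zero the source — replace V1 by a short circuit (node 2 merges into node 0) — and find the resistance seen between A (node 1) and B (node 0).
Reduce the network between node 1 (A) and node 0 (B) by series/parallel combination:
  Rp1 = R1 ‖ R2 (parallel, both between nodes 0 and 1) = 1/(1/500 + 1/60) = 53.57 Ω
R_th = 53.57 Ω

Final answer: V_th = 1.286 V, R_th = 53.57 Ω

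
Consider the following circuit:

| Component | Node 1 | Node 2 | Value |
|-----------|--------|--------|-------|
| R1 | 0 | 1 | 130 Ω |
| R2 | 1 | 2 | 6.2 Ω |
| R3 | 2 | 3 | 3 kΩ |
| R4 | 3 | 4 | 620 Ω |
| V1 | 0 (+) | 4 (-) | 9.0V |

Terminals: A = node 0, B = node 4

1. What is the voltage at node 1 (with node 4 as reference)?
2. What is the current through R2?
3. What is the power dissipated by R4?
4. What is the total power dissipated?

Nodal analysis, taking node 4 as the 0 V reference.
Source V1 fixes V_0 = 9 V.
KCL at each unknown node (sum of currents leaving = 0; resistances in Ω):
  Node 1: (V_1 - 9)/130 + (V_1 - V_2)/6.2 = 0
  Node 2: (V_2 - V_1)/6.2 + (V_2 - V_3)/3000 = 0
  Node 3: (V_3 - V_2)/3000 + (V_3 - 0)/620 = 0
Collecting terms (coefficients in siemens):
  0.169·V_1 - 0.1613·V_2 = 0.06923
  0.1616·V_2 - 0.1613·V_1 - 0.0003333·V_3 = 0
  0.001946·V_3 - 0.0003333·V_2 = 0
Solving these 3 simultaneous equations (Gaussian elimination) gives:
  V_1 = 8.689 V, V_2 = 8.674 V, V_3 = 1.486 V
Part 1:
  Read off the nodal solution: V_1 = 8.689 V
Part 2:
  I_R2 = (V_1 - V_2)/R2 = (8.689 - 8.674)/6.2 = 0.002396 A
  Magnitude: I_R2 = 0.002396 A
Part 3:
  I_R4 = (V_3 - V_4)/R4 = (1.486 - 0)/620 = 0.002396 A
  P_R4 = I_R4² × R4 = (0.002396)² × 620 = 0.003559 W
Part 4:
  Power in each resistor, P = (ΔV)²/R:
    P_R1 = (9 - 8.689)²/130 = 0.0007463 W
    P_R2 = (8.689 - 8.674)²/6.2 = 0.00003559 W
    P_R3 = (8.674 - 1.486)²/3000 = 0.01722 W
    P_R4 = (1.486 - 0)²/620 = 0.003559 W
  P_total = P_R1 + P_R2 + P_R3 + P_R4 = 0.02156 W

Final answers:
1. V_1 = 8.689 V
2. I_R2 = 0.002396 A
3. P_R4 = 0.003559 W
4. P_total = 0.02156 W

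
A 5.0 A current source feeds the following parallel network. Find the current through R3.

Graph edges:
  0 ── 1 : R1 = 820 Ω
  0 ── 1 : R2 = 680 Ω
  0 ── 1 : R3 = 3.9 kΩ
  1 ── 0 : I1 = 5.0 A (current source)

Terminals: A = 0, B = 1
All resistors sit directly between nodes 0 and 1, so they are in parallel and share one voltage V; the full source current 5 A splits among them.
1/R_par = 1/820 + 1/680 + 1/3900 = 0.002947 S  =>  R_par = 339.4 Ω
V = I × R_par = 5 × 339.4 = 1697 V
I_R3 = V/R3 = 1697/3900 = 0.4351 A

Final answer: 0.4351 A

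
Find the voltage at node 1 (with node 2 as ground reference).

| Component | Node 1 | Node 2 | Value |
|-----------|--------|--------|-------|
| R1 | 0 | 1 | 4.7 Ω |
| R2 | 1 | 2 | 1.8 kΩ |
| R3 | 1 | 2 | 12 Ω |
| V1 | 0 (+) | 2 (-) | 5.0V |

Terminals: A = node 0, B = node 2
Nodal analysis, taking node 2 as the 0 V reference.
Source V1 fixes V_0 = 5 V.
KCL at each unknown node (sum of currents leaving = 0; resistances in Ω):
  Node 1: (V_1 - 5)/4.7 + (V_1 - 0)/1800 + (V_1 - 0)/12 = 0
Collecting terms: 0.2967 × V_1 = 1.064  =>  V_1 = 3.586 V
The requested potential is V_1 = 3.586 V.

Final answer: V_1 = 3.586 V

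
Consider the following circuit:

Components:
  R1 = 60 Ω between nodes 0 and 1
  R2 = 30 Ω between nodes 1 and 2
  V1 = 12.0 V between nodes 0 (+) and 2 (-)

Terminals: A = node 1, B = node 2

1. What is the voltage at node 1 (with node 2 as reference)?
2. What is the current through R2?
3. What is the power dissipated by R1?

Nodal analysis, taking node 2 as the 0 V reference.
Source V1 fixes V_0 = 12 V.
KCL at each unknown node (sum of currents leaving = 0; resistances in Ω):
  Node 1: (V_1 - 12)/60 + (V_1 - 0)/30 = 0
Collecting terms: 0.05 × V_1 = 0.2  =>  V_1 = 4 V
Part 1:
  Read off the nodal solution: V_1 = 4 V
Part 2:
  I_R2 = (V_1 - V_2)/R2 = (4 - 0)/30 = 0.1333 A
  Magnitude: I_R2 = 0.1333 A
Part 3:
  I_R1 = (V_0 - V_1)/R1 = (12 - 4)/60 = 0.1333 A
  P_R1 = I_R1² × R1 = (0.1333)² × 60 = 1.067 W

Final answers:
1. V_1 = 4 V
2. I_R2 = 0.1333 A
3. P_R1 = 1.067 W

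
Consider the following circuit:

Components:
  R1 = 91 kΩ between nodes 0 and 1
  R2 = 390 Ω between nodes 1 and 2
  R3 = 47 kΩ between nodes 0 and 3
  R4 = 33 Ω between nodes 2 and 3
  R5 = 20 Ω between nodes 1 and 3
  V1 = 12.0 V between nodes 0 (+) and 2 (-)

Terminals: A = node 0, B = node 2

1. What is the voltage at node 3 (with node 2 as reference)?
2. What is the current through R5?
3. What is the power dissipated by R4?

Nodal analysis, taking node 2 as the 0 V reference.
Source V1 fixes V_0 = 12 V.
KCL at each unknown node (sum of currents leaving = 0; resistances in Ω):
  Node 1: (V_1 - 12)/91000 + (V_1 - 0)/390 + (V_1 - V_3)/20 = 0
  Node 3: (V_3 - 12)/47000 + (V_3 - 0)/33 + (V_3 - V_1)/20 = 0
Collecting terms (coefficients in siemens):
  0.05258·V_1 - 0.05·V_3 = 0.0001319
  0.08032·V_3 - 0.05·V_1 = 0.0002553
Determinant D = (0.05258)(0.08032) - (-0.05)(-0.05) = 0.001723
V_1 = [(0.0001319)(0.08032) - (-0.05)(0.0002553)]/D = 0.01356 V
V_3 = [(0.05258)(0.0002553) - (0.0001319)(-0.05)]/D = 0.01162 V
Part 1:
  Read off the nodal solution: V_3 = 0.01162 V
Part 2:
  I_R5 = (V_1 - V_3)/R5 = (0.01356 - 0.01162)/20 = 0.00009696 A
  Magnitude: I_R5 = 0.00009696 A
Part 3:
  I_R4 = (V_2 - V_3)/R4 = (0 - 0.01162)/33 = -0.000352 A
  P_R4 = I_R4² × R4 = (-0.000352)² × 33 = 0.00000409 W

Final answers:
1. V_3 = 0.01162 V
2. I_R5 = 9.696e-05 A
3. P_R4 = 4.09e-06 W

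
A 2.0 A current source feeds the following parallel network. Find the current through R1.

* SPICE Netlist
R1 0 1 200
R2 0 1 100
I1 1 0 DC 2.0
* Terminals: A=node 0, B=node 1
All resistors sit directly between nodes 0 and 1, so they are in parallel and share one voltage V; the full source current 2 A splits among them.
1/R_par = 1/200 + 1/100 = 0.015 S  =>  R_par = 66.67 Ω
V = I × R_par = 2 × 66.67 = 133.3 V
I_R1 = V/R1 = 133.3/200 = 0.6667 A

Final answer: 0.6667 A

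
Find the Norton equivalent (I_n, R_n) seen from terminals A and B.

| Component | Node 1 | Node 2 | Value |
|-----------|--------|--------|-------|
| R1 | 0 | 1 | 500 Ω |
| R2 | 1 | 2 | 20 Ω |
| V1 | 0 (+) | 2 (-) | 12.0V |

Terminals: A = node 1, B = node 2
Find the Thévenin equivalent first; then I_n = V_th/R_th and R_n = R_th.
Step 1 — V_th is the open-circuit voltage V_A - V_B (nothing connected across the terminals).
Nodal analysis, taking node 2 as the 0 V reference.
Source V1 fixes V_0 = 12 V.
KCL at each unknown node (sum of currents leaving = 0; resistances in Ω):
  Node 1: (V_1 - 12)/500 + (V_1 - 0)/20 = 0
Collecting terms: 0.052 × V_1 = 0.024  =>  V_1 = 0.4615 V
V_th = V_1 - V_2 = 0.4615 - 0 = 0.4615 V
Step 2 — R_th: zero the source — replace V1 by a short circuit (node 2 merges into node 0) — and find the resistance seen between A (node 1) and B (node 0).
Reduce the network between node 1 (A) and node 0 (B) by series/parallel combination:
  Rp1 = R1 ‖ R2 (parallel, both between nodes 0 and 1) = 1/(1/500 + 1/20) = 19.23 Ω
R_th = 19.23 Ω
I_n = V_th/R_th = 0.4615/19.23 = 0.024 A, and R_n = R_th = 19.23 Ω

Final answer: I_n = 0.024 A, R_n = 19.23 Ω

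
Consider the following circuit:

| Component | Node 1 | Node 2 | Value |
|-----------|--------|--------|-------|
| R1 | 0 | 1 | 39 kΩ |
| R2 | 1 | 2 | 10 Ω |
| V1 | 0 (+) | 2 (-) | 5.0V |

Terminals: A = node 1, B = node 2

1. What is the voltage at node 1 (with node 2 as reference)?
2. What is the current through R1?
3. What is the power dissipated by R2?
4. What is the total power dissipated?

Nodal analysis, taking node 2 as the 0 V reference.
Source V1 fixes V_0 = 5 V.
KCL at each unknown node (sum of currents leaving = 0; resistances in Ω):
  Node 1: (V_1 - 5)/39000 + (V_1 - 0)/10 = 0
Collecting terms: 0.1 × V_1 = 0.0001282  =>  V_1 = 0.001282 V
Part 1:
  Read off the nodal solution: V_1 = 0.001282 V
Part 2:
  I_R1 = (V_0 - V_1)/R1 = (5 - 0.001282)/39000 = 0.0001282 A
  Magnitude: I_R1 = 0.0001282 A
Part 3:
  I_R2 = (V_1 - V_2)/R2 = (0.001282 - 0)/10 = 0.0001282 A
  P_R2 = I_R2² × R2 = (0.0001282)² × 10 = 0.0000001643 W
Part 4:
  Power in each resistor, P = (ΔV)²/R:
    P_R1 = (5 - 0.001282)²/39000 = 0.0006407 W
    P_R2 = (0.001282 - 0)²/10 = 0.0000001643 W
  P_total = P_R1 + P_R2 = 0.0006409 W

Final answers:
1. V_1 = 0.001282 V
2. I_R1 = 0.0001282 A
3. P_R2 = 1.643e-07 W
4. P_total = 0.0006409 W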